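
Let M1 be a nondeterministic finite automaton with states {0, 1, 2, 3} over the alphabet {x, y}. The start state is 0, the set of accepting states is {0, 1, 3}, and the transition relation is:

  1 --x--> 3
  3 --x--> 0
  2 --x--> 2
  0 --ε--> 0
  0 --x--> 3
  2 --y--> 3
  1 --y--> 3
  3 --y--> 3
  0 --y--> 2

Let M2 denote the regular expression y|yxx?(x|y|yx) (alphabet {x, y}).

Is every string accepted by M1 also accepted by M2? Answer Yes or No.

The empty string ε is in L(M1) but not in L(M2).
So L(M1) ⊄ L(M2).

No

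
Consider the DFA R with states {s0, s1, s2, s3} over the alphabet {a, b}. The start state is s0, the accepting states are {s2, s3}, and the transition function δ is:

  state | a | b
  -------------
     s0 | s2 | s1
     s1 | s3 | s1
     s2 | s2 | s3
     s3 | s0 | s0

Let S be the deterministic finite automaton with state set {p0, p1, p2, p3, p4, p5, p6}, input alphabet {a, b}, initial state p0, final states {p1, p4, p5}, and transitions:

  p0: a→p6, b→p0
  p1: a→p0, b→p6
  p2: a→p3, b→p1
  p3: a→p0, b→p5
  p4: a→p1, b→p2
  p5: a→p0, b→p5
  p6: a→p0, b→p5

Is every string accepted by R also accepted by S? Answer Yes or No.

The string a is in L(R) but not in L(S).
So L(R) ⊄ L(S).

No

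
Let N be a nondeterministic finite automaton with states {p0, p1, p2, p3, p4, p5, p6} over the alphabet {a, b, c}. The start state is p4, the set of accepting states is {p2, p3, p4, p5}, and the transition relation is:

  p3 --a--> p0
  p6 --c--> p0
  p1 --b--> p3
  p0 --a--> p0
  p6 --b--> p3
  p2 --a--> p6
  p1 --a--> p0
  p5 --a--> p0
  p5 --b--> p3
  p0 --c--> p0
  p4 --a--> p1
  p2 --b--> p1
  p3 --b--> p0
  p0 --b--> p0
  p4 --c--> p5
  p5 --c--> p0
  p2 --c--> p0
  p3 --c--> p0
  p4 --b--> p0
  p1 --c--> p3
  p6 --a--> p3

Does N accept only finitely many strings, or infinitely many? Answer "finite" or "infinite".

finite

The useful states (reachable from p4 and able to reach an accepting state) are {p1, p3, p4, p5}.
Restricted to these states the transition graph has no cycle, so every accepting path has bounded length and L is finite.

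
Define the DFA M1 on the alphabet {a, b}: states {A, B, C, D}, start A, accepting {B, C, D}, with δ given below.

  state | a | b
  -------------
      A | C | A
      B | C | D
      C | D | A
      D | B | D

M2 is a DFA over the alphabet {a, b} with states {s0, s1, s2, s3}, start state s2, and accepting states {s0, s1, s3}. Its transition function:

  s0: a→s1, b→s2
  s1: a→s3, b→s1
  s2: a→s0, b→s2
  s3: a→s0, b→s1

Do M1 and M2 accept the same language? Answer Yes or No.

Yes

Exploring the product automaton M1 × M2 from the start pair (A, s2), following both machines on each input symbol, reaches 4 state pairs: (A, s2), (C, s0), (D, s1), (B, s3).
M1 accepts in {B, C, D} and M2 accepts in {s0, s1, s3}. In every reachable pair the two components are either both accepting — (C, s0), (D, s1), (B, s3) — or both non-accepting, so no string is accepted by exactly one of the machines: L(M1) \ L(M2) and L(M2) \ L(M1) are both empty.
Hence every string is accepted by M1 iff it is accepted by M2, and the two languages coincide.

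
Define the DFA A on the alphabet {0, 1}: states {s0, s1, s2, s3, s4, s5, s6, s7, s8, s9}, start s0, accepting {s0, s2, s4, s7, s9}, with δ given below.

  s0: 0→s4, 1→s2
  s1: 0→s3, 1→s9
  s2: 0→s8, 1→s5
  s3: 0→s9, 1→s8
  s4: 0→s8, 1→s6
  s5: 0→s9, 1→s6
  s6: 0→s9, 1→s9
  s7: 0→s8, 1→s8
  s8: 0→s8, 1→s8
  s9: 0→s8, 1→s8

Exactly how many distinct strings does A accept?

8

The useful subgraph on states {s0, s2, s4, s5, s6, s9} is acyclic, so L(A) is finite; the longest accepting path visits 5 useful states, giving maximum string length 4.
Counting accepting paths from s0 by length: 1 of length 0, 2 of length 1, 3 of length 3, 2 of length 4. Total 8.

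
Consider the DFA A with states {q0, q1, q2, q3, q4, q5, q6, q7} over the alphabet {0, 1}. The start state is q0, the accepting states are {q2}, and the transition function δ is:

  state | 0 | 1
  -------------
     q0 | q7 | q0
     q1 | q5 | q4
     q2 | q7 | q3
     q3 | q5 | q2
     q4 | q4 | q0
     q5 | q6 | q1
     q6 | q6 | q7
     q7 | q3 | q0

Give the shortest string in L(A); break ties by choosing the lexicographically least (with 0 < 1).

A breadth-first search from q0 reaches an accepting state first via the path q0 → q7 → q3 → q2 on input 001.
No string of length < 3 is accepted (BFS exhausts all shorter strings without reaching an accepting state), and 001 is the lexicographically least accepting string of length 3.

001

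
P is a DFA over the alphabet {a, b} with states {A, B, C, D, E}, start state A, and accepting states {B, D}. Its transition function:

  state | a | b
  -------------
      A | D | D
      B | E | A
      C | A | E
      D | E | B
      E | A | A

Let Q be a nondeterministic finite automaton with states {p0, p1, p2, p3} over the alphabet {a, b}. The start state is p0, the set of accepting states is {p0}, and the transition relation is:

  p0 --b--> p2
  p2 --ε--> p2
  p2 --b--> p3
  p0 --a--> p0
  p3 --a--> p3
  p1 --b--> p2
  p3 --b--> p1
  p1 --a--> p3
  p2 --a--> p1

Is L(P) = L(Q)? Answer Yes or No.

The string b is accepted by P but rejected by Q.
So L(P) ≠ L(Q).

No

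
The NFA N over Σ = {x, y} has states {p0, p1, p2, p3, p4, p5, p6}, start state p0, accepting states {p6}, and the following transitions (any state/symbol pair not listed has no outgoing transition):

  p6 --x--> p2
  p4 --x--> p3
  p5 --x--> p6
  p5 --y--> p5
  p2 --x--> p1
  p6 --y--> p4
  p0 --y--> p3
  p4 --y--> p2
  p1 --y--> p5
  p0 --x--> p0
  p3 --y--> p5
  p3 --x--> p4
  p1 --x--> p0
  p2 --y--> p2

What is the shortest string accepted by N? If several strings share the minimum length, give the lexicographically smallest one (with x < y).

A breadth-first search from p0 reaches an accepting state first via the path p0 → p3 → p5 → p6 on input yyx.
No string of length < 3 is accepted (BFS exhausts all shorter strings without reaching an accepting state), and yyx is the lexicographically least accepting string of length 3.

yyx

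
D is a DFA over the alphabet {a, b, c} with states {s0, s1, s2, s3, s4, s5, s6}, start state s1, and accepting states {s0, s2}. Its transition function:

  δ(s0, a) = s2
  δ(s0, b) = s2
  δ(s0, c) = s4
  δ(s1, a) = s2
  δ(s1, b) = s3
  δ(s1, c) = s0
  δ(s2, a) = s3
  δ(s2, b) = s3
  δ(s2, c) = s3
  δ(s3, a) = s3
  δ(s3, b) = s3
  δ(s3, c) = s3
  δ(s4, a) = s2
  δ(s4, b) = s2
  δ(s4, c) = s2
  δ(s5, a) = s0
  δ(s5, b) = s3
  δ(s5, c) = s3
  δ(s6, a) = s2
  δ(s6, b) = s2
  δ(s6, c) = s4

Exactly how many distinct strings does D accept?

7

The useful subgraph on states {s0, s1, s2, s4} is acyclic, so L(D) is finite; the longest accepting path visits 4 useful states, giving maximum string length 3.
Counting accepting paths from s1 by length: 2 of length 1, 2 of length 2, 3 of length 3. Total 7.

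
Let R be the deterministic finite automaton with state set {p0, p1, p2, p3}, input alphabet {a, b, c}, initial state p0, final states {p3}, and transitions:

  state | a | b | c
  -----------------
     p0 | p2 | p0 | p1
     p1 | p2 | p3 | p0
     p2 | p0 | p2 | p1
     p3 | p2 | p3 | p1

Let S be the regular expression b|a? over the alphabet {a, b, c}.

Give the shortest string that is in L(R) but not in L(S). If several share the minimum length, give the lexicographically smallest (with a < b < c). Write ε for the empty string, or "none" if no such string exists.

cb

The string cb is accepted by R but not by S.
No shorter string lies in the difference, and cb is the lexicographically first length-2 string in L(R) \ L(S).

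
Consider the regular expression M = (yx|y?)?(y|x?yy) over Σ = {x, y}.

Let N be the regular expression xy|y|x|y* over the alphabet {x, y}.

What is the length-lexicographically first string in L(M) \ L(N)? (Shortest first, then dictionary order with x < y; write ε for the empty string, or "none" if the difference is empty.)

xyy

The string xyy is accepted by M but not by N.
No shorter string lies in the difference, and xyy is the lexicographically first length-3 string in L(M) \ L(N).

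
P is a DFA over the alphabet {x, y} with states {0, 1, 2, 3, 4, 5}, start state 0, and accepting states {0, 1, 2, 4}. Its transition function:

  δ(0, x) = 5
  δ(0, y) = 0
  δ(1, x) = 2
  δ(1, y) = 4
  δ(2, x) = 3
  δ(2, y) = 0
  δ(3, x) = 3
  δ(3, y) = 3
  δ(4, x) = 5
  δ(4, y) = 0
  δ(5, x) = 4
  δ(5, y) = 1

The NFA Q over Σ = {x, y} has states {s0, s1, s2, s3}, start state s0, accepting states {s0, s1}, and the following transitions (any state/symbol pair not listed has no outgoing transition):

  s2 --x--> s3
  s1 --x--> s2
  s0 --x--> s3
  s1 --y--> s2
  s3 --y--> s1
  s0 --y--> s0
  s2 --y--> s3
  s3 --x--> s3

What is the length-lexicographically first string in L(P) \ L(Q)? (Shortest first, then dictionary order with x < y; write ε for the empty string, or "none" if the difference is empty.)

The string xx is accepted by P but not by Q.
No shorter string lies in the difference, and xx is the lexicographically first length-2 string in L(P) \ L(Q).

xx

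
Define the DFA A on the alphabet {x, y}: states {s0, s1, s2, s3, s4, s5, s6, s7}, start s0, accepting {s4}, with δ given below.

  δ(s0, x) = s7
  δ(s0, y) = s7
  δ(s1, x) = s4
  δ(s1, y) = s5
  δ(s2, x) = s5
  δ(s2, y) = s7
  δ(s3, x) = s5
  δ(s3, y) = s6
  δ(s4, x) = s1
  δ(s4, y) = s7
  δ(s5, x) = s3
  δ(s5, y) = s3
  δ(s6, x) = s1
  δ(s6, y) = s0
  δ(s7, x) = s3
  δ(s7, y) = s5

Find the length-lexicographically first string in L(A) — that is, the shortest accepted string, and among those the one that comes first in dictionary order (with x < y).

A breadth-first search from s0 reaches an accepting state first via the path s0 → s7 → s3 → s6 → s1 → s4 on input xxyxx.
No string of length < 5 is accepted (BFS exhausts all shorter strings without reaching an accepting state), and xxyxx is the lexicographically least accepting string of length 5.

xxyxx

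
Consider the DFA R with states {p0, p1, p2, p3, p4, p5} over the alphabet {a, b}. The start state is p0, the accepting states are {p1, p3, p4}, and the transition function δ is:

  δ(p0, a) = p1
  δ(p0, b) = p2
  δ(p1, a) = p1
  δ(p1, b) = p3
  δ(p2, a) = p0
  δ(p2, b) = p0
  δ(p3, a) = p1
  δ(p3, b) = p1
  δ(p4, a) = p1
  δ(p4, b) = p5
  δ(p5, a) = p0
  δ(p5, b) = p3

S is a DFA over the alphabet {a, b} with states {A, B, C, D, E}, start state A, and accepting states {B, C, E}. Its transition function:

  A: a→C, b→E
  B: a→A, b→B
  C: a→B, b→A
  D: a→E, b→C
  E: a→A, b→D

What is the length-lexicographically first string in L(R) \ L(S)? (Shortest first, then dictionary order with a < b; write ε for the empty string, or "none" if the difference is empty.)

The string ab is accepted by R but not by S.
No shorter string lies in the difference, and ab is the lexicographically first length-2 string in L(R) \ L(S).

ab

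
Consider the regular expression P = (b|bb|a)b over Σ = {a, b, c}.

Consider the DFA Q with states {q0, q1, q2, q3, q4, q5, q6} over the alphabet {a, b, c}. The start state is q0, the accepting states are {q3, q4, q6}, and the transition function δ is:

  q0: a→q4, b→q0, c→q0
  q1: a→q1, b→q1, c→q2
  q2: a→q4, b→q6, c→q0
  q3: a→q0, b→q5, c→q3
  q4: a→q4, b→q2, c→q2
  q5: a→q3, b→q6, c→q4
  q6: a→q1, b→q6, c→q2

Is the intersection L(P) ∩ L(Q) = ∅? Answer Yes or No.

Yes

Converting the expression P to a DFA (subset construction, then merging equivalent states) gives the minimal DFA with states {p0, p1, p2, p3, p4, p5}, start state p0, accepting states {p4, p5} and transitions p0: a→p1, b→p2, c→p3; p1: a→p3, b→p4, c→p3; p2: a→p3, b→p5, c→p3; p3: a→p3, b→p3, c→p3; p4: a→p3, b→p3, c→p3; p5: a→p3, b→p4, c→p3.
Exploring the product automaton P × Q from the start pair (p0, q0), following both machines on each input symbol, reaches 11 state pairs: (p0, q0), (p1, q4), (p2, q0), (p3, q0), (p3, q4), (p4, q2), (p3, q2), (p5, q0), (p3, q6), (p4, q0), (p3, q1).
P accepts in {p4, p5} and Q accepts in {q3, q4, q6}; no reachable pair has both components accepting, so no string drives both machines to acceptance simultaneously and L(P) ∩ L(Q) = ∅.
So no string is accepted by both, and the intersection is empty.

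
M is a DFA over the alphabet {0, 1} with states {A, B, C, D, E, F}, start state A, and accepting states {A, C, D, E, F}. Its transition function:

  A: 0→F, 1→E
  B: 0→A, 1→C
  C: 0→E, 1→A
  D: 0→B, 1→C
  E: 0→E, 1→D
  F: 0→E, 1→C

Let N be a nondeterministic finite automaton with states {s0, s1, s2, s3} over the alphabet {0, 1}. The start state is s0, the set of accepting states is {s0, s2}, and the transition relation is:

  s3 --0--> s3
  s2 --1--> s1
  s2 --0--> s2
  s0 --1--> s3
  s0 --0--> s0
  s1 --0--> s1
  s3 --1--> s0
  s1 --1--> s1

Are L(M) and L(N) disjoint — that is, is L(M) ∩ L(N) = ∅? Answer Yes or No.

The empty string ε is accepted by both M and N.
Hence L(M) ∩ L(N) ≠ ∅.

No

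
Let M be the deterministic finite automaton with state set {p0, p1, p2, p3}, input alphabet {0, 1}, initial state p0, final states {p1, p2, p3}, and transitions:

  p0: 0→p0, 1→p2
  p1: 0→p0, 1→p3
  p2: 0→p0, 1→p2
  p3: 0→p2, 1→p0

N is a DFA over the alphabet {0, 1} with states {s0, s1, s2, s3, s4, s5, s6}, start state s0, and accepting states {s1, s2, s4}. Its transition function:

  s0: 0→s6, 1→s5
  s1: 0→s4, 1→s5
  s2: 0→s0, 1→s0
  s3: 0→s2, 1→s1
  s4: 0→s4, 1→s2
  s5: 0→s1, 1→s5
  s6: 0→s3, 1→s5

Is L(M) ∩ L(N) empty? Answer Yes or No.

No

The string 001 is accepted by both M and N.
Hence L(M) ∩ L(N) ≠ ∅.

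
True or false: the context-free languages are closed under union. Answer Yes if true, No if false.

Take grammars for L₁ and L₂ with disjoint nonterminals and start symbols S₁, S₂; the grammar with a new start symbol and productions S → S₁ | S₂ generates L₁ ∪ L₂.
So the context-free languages are closed under union.

Yes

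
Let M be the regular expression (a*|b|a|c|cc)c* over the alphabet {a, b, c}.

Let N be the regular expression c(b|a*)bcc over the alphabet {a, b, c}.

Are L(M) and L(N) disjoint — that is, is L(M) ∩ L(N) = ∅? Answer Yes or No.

Yes

Converting the expression M to a DFA (subset construction, then merging equivalent states) gives the minimal DFA with states {m0, m1, m2, m3}, start state m0, accepting states {m0, m1, m2} and transitions m0: a→m1, b→m2, c→m2; m1: a→m1, b→m3, c→m2; m2: a→m3, b→m3, c→m2; m3: a→m3, b→m3, c→m3.
Converting the expression N to a DFA (subset construction, then merging equivalent states) gives the minimal DFA with states {n0, n1, n2, n3, n4, n5, n6, n7}, start state n0, accepting states {n7} and transitions n0: a→n1, b→n1, c→n2; n1: a→n1, b→n1, c→n1; n2: a→n3, b→n4, c→n1; n3: a→n3, b→n5, c→n1; n4: a→n1, b→n5, c→n6; n5: a→n1, b→n1, c→n6; n6: a→n1, b→n1, c→n7; n7: a→n1, b→n1, c→n1.
Exploring the product automaton M × N from the start pair (m0, n0), following both machines on each input symbol, reaches 10 state pairs: (m0, n0), (m1, n1), (m2, n1), (m2, n2), (m3, n1), (m3, n3), (m3, n4), (m3, n5), (m3, n6), (m3, n7).
M accepts in {m0, m1, m2} and N accepts in {n7}; no reachable pair has both components accepting, so no string drives both machines to acceptance simultaneously and L(M) ∩ L(N) = ∅.
So no string is accepted by both, and the intersection is empty.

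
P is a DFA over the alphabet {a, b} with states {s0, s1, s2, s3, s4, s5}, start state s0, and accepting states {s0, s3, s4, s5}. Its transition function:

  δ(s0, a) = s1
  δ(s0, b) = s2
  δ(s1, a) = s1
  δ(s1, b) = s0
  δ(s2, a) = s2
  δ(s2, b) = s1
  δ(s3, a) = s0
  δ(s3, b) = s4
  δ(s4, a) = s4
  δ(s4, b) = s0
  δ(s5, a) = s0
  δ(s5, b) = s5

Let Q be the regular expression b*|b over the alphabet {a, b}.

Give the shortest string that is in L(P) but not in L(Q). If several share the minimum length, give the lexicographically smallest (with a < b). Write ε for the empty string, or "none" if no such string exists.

ab

The string ab is accepted by P but not by Q.
No shorter string lies in the difference, and ab is the lexicographically first length-2 string in L(P) \ L(Q).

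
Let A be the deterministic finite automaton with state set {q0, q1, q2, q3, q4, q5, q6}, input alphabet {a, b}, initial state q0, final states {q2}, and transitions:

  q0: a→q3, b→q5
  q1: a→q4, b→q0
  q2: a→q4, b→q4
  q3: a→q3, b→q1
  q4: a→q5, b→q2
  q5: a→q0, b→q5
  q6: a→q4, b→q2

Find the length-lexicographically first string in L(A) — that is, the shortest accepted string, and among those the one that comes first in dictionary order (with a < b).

abab

A breadth-first search from q0 reaches an accepting state first via the path q0 → q3 → q1 → q4 → q2 on input abab.
No string of length < 4 is accepted (BFS exhausts all shorter strings without reaching an accepting state), and abab is the lexicographically least accepting string of length 4.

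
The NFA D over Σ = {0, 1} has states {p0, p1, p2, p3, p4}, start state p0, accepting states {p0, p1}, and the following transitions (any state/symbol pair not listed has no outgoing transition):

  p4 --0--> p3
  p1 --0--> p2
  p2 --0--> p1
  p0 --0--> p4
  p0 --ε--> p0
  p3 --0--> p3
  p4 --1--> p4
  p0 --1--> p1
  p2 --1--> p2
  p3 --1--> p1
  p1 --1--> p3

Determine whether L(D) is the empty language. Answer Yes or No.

The empty string ε is accepted: the run p0 ends in the accepting state p0.
Since at least one string is accepted, L(D) is not empty.

No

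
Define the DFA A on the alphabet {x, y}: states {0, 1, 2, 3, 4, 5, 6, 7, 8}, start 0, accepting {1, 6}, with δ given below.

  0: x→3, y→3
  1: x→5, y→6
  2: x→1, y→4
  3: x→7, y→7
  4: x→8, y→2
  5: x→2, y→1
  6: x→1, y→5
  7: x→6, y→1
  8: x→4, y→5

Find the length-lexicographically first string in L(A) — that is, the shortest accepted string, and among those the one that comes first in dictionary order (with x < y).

A breadth-first search from 0 reaches an accepting state first via the path 0 → 3 → 7 → 6 on input xxx.
No string of length < 3 is accepted (BFS exhausts all shorter strings without reaching an accepting state), and xxx is the lexicographically least accepting string of length 3.

xxx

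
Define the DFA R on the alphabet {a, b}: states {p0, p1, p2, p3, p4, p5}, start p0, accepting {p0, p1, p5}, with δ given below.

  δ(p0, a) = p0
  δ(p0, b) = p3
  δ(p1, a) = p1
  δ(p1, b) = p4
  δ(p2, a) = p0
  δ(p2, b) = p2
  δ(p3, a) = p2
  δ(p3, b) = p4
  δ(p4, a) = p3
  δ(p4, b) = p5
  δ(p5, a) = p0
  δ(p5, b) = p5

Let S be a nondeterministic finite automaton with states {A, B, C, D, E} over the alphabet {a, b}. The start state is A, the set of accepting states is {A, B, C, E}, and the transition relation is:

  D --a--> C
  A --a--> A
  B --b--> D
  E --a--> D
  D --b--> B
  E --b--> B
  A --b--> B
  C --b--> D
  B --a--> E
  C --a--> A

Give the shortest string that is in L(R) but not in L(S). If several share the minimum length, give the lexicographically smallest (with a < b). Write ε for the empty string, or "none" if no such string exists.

baa

The string baa is accepted by R but not by S.
No shorter string lies in the difference, and baa is the lexicographically first length-3 string in L(R) \ L(S).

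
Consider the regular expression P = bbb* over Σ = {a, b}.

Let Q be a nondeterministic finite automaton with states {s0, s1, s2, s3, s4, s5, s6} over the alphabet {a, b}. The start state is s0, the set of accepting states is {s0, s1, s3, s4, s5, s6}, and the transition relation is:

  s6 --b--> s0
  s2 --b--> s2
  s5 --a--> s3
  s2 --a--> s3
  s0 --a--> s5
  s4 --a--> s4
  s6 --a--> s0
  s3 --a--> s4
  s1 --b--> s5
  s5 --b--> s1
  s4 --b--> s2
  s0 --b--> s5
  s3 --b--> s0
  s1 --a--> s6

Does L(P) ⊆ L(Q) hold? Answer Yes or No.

Yes

Converting the expression P to a DFA (subset construction, then merging equivalent states) gives the minimal DFA with states {p0, p1, p2, p3}, start state p0, accepting states {p3} and transitions p0: a→p1, b→p2; p1: a→p1, b→p1; p2: a→p1, b→p3; p3: a→p1, b→p3.
Exploring the product automaton P × Q from the start pair (p0, s0), following both machines on each input symbol, reaches 11 state pairs: (p0, s0), (p1, s5), (p2, s5), (p1, s3), (p1, s1), (p3, s1), (p1, s4), (p1, s0), (p1, s6), (p3, s5), (p1, s2).
P accepts in {p3} and Q accepts in {s0, s1, s3, s4, s5, s6}. The reachable pairs whose P-component is accepting are (p3, s1), (p3, s5); in each of them the Q-component is accepting too, so the product for L(P) \ L(Q) (P-component accepting, Q-component rejecting) has no reachable accepting pair and the difference is empty.
Hence every string in L(P) is also in L(Q).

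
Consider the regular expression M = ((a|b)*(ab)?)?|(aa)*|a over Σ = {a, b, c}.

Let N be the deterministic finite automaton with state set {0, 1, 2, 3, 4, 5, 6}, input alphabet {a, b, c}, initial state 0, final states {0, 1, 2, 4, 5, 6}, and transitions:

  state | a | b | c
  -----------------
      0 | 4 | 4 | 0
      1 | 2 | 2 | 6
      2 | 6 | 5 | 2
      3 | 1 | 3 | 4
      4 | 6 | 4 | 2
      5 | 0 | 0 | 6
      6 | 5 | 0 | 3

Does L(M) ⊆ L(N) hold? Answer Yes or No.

Converting the expression M to a DFA (subset construction, then merging equivalent states) gives the minimal DFA with states {m0, m1}, start state m0, accepting states {m0} and transitions m0: a→m0, b→m0, c→m1; m1: a→m1, b→m1, c→m1.
Exploring the product automaton M × N from the start pair (m0, 0), following both machines on each input symbol, reaches 11 state pairs: (m0, 0), (m0, 4), (m1, 0), (m0, 6), (m1, 2), (m1, 4), (m0, 5), (m1, 3), (m1, 6), (m1, 5), (m1, 1).
M accepts in {m0} and N accepts in {0, 1, 2, 4, 5, 6}. The reachable pairs whose M-component is accepting are (m0, 0), (m0, 4), (m0, 6), (m0, 5); in each of them the N-component is accepting too, so the product for L(M) \ L(N) (M-component accepting, N-component rejecting) has no reachable accepting pair and the difference is empty.
Hence every string in L(M) is also in L(N).

Yes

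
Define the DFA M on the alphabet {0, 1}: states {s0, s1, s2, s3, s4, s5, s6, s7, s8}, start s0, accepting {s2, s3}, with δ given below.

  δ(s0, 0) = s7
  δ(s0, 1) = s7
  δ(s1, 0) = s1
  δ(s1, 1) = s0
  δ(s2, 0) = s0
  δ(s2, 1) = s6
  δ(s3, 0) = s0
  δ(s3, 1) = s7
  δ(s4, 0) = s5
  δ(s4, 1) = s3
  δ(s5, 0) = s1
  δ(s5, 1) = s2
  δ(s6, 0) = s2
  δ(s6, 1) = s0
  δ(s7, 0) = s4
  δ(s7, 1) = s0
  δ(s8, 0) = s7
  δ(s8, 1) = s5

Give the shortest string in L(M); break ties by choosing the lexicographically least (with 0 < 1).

A breadth-first search from s0 reaches an accepting state first via the path s0 → s7 → s4 → s3 on input 001.
No string of length < 3 is accepted (BFS exhausts all shorter strings without reaching an accepting state), and 001 is the lexicographically least accepting string of length 3.

001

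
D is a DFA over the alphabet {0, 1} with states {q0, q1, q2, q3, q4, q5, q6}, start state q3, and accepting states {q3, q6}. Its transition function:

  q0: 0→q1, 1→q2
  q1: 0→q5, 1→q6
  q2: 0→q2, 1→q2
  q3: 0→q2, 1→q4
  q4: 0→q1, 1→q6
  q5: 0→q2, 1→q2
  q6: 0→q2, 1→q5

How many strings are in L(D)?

The useful subgraph on states {q1, q3, q4, q6} is acyclic, so L(D) is finite; the longest accepting path visits 4 useful states, giving maximum string length 3.
Counting accepting paths from q3 by length: 1 of length 0, 1 of length 2, 1 of length 3. Total 3.

3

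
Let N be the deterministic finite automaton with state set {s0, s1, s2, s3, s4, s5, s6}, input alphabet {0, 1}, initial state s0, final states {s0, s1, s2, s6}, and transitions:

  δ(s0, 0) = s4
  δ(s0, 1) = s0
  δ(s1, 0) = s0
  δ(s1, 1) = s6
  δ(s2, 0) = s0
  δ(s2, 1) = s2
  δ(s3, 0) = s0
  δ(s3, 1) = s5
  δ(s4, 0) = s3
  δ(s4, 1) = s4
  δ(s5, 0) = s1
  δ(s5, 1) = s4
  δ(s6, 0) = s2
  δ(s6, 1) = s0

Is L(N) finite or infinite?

infinite

State s0 is reachable from the start and can reach an accepting state, and it lies on the cycle s0 → s0.
Traversing that cycle any number of times yields accepted strings of unbounded length, so the language is infinite.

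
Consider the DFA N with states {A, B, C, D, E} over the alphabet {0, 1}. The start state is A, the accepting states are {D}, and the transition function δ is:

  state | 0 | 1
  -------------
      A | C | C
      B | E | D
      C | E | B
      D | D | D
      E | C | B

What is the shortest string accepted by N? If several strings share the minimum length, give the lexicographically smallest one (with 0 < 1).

A breadth-first search from A reaches an accepting state first via the path A → C → B → D on input 011.
No string of length < 3 is accepted (BFS exhausts all shorter strings without reaching an accepting state), and 011 is the lexicographically least accepting string of length 3.

011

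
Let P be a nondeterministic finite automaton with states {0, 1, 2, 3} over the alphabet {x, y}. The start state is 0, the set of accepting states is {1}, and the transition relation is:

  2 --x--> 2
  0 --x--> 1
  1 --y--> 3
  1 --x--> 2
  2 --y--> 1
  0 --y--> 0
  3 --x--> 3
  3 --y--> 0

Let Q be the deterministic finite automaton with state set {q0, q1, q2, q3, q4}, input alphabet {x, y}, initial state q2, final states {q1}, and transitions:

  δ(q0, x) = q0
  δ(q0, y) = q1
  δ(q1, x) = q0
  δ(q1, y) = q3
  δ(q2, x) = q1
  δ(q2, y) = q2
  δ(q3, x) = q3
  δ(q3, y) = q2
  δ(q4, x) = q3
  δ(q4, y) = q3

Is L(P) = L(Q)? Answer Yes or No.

Exploring the product automaton P × Q from the start pair (0, q2), following both machines on each input symbol, reaches 4 state pairs: (0, q2), (1, q1), (2, q0), (3, q3).
P accepts in {1} and Q accepts in {q1}. In every reachable pair the two components are either both accepting — (1, q1) — or both non-accepting, so no string is accepted by exactly one of the machines: L(P) \ L(Q) and L(Q) \ L(P) are both empty.
Hence every string is accepted by P iff it is accepted by Q, and the two languages coincide.

Yes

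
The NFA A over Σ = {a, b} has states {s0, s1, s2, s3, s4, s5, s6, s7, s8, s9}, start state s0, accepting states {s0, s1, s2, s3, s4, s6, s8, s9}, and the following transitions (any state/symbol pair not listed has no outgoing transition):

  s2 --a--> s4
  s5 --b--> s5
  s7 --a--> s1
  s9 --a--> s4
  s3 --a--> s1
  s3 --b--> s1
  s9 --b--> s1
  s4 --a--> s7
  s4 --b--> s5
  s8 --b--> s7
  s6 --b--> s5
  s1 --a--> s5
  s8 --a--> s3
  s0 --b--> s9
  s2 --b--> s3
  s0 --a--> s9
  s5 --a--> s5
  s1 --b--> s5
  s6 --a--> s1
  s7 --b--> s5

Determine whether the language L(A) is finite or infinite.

The useful states (reachable from s0 and able to reach an accepting state) are {s0, s1, s4, s7, s9}.
Restricted to these states the transition graph has no cycle, so every accepting path has bounded length and L is finite.

finite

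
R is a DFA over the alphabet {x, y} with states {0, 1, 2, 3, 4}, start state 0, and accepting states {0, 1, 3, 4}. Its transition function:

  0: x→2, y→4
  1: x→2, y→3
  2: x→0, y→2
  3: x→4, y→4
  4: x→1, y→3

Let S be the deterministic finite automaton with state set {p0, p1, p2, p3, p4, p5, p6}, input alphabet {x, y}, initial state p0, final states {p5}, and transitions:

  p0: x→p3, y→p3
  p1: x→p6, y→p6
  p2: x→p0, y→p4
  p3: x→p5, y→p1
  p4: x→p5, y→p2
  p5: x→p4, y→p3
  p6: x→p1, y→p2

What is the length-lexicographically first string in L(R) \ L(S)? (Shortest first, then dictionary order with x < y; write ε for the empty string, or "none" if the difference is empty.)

The empty string ε is accepted by R but not by S.
Since ε is the unique shortest string, it is the required witness.

ε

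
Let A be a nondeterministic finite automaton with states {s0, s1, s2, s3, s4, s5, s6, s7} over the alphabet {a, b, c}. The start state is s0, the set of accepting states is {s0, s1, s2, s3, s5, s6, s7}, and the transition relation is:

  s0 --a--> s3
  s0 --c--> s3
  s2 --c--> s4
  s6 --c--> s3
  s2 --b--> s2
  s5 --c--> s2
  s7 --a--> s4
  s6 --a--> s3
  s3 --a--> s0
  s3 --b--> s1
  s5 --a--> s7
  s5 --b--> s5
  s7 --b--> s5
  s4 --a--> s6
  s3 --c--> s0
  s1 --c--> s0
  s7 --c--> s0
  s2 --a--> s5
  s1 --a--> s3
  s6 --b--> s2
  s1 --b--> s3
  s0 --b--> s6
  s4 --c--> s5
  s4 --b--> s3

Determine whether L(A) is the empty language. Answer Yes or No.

The empty string ε is accepted: the run s0 ends in the accepting state s0.
Since at least one string is accepted, L(A) is not empty.

No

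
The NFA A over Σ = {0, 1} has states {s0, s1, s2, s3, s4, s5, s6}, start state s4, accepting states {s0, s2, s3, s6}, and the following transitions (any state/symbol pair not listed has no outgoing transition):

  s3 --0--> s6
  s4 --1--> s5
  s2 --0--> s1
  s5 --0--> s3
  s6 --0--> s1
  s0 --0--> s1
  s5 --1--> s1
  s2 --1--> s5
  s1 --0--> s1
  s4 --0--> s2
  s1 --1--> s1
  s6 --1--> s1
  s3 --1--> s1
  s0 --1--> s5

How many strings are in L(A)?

5

The useful subgraph on states {s2, s3, s4, s5, s6} is acyclic, so L(A) is finite; the longest accepting path visits 5 useful states, giving maximum string length 4.
Counting accepting paths from s4 by length: 1 of length 1, 1 of length 2, 2 of length 3, 1 of length 4. Total 5.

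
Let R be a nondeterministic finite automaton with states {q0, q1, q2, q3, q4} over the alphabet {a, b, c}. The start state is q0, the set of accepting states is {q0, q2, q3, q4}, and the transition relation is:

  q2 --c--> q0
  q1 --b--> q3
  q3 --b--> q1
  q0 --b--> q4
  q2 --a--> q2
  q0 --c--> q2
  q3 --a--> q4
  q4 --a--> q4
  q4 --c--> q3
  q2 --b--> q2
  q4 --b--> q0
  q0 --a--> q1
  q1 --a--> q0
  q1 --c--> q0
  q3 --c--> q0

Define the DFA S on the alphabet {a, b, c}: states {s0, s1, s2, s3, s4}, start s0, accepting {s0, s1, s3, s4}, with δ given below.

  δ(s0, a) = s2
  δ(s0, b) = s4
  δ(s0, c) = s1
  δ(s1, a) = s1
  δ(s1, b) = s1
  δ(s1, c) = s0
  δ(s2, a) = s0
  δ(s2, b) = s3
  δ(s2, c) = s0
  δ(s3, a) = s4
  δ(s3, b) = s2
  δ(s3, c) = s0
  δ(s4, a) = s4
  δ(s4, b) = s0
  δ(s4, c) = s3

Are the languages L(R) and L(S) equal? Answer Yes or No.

Exploring the product automaton R × S from the start pair (q0, s0), following both machines on each input symbol, reaches 5 state pairs: (q0, s0), (q1, s2), (q4, s4), (q2, s1), (q3, s3).
R accepts in {q0, q2, q3, q4} and S accepts in {s0, s1, s3, s4}. In every reachable pair the two components are either both accepting — (q0, s0), (q4, s4), (q2, s1), (q3, s3) — or both non-accepting, so no string is accepted by exactly one of the machines: L(R) \ L(S) and L(S) \ L(R) are both empty.
Hence every string is accepted by R iff it is accepted by S, and the two languages coincide.

Yes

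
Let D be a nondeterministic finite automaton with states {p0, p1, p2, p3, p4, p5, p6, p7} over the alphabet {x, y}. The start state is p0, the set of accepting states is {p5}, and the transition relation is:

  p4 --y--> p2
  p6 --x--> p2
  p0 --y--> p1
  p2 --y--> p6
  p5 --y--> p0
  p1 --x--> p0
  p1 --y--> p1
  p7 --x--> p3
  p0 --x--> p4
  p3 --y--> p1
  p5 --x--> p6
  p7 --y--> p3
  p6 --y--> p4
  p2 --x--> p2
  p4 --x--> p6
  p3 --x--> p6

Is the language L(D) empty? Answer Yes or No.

The states reachable from the start state are {p0, p1, p2, p4, p6}.
None of the accepting states {p5} is reachable, so no string is accepted and L(D) = ∅.

Yes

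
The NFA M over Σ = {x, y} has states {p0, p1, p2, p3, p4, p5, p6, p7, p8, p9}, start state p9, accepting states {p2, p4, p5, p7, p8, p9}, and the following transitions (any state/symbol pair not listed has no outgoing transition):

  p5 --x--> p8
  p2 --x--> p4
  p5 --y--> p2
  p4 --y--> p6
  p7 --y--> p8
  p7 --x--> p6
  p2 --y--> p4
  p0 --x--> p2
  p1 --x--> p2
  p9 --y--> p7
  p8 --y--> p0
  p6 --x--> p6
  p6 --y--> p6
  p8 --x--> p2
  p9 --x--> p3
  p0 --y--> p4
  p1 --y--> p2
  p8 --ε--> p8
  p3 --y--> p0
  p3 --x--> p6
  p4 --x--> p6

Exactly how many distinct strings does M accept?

14

The useful subgraph on states {p0, p2, p3, p4, p7, p8, p9} is acyclic, so L(M) is finite; the longest accepting path visits 6 useful states, giving maximum string length 5.
Counting accepting paths from p9 by length: 1 of length 0, 1 of length 1, 1 of length 2, 3 of length 3, 6 of length 4, 2 of length 5. Total 14.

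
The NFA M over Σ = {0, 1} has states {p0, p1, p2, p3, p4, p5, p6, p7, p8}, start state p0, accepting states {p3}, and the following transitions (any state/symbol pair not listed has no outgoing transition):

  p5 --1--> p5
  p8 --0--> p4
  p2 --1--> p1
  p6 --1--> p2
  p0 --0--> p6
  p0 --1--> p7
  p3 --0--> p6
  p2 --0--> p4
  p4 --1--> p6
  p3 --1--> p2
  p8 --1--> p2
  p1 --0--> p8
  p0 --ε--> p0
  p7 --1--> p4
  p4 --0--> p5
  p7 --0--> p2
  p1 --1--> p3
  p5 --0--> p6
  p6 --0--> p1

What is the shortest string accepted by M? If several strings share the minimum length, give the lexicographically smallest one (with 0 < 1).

001

A breadth-first search from p0 reaches an accepting state first via the path p0 → p6 → p1 → p3 on input 001.
No string of length < 3 is accepted (BFS exhausts all shorter strings without reaching an accepting state), and 001 is the lexicographically least accepting string of length 3.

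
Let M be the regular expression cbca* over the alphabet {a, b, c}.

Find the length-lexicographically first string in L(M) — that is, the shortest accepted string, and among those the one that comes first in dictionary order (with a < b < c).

cbc

By inspection of the expression, no string of length less than 3 matches, and cbc is the lexicographically first match of length 3.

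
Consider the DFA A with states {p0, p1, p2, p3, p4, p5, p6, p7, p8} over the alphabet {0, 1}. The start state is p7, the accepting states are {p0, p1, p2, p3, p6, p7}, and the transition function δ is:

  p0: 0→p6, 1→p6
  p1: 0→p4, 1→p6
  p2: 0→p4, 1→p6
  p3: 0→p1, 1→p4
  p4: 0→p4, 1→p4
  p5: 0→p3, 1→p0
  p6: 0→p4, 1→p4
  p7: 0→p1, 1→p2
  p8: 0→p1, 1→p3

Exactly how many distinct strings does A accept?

The useful subgraph on states {p1, p2, p6, p7} is acyclic, so L(A) is finite; the longest accepting path visits 3 useful states, giving maximum string length 2.
Counting accepting paths from p7 by length: 1 of length 0, 2 of length 1, 2 of length 2. Total 5.

5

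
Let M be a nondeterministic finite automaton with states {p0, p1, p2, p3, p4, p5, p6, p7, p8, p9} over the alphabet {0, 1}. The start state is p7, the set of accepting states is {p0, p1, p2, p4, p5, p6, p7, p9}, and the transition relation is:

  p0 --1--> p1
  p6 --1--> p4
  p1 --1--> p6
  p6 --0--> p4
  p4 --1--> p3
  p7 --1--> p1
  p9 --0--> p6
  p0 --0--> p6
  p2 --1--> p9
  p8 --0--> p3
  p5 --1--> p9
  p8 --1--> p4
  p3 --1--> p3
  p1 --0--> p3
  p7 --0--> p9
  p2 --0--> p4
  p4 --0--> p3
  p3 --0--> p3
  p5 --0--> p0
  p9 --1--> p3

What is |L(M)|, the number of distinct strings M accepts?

9

The useful subgraph on states {p1, p4, p6, p7, p9} is acyclic, so L(M) is finite; the longest accepting path visits 4 useful states, giving maximum string length 3.
Counting accepting paths from p7 by length: 1 of length 0, 2 of length 1, 2 of length 2, 4 of length 3. Total 9.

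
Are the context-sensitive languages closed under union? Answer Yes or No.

A linear-bounded automaton can nondeterministically choose to simulate the LBA for L₁ or the LBA for L₂; equivalently, with disjoint nonterminals, S → S₁ | S₂ added to two noncontracting grammars is still noncontracting.
So the context-sensitive languages are closed under union.

Yes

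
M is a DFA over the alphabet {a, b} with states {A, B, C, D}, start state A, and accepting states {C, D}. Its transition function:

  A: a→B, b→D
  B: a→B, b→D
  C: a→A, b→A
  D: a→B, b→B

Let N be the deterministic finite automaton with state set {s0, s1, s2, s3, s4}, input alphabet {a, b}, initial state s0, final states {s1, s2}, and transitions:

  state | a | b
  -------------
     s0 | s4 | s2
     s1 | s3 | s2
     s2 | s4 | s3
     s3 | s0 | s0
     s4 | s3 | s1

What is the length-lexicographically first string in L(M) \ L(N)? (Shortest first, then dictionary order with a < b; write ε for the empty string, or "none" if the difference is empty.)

The string aab is accepted by M but not by N.
No shorter string lies in the difference, and aab is the lexicographically first length-3 string in L(M) \ L(N).

aab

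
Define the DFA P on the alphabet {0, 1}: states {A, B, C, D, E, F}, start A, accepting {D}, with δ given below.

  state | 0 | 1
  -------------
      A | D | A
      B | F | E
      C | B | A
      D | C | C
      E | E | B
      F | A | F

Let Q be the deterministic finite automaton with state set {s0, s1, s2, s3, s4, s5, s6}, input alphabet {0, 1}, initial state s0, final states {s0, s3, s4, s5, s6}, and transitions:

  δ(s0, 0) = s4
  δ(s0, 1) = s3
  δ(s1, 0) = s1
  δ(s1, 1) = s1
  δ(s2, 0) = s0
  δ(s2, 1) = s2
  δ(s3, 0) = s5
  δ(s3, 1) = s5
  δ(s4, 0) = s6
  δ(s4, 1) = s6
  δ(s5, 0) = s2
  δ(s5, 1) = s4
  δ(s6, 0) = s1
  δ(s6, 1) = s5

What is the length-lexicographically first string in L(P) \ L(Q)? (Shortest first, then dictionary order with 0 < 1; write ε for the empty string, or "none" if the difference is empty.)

The string 110 is accepted by P but not by Q.
No shorter string lies in the difference, and 110 is the lexicographically first length-3 string in L(P) \ L(Q).

110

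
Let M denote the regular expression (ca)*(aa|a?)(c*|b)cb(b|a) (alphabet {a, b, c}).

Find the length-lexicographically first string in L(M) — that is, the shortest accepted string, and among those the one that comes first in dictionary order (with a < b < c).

By inspection of the expression, no string of length less than 3 matches, and cba is the lexicographically first match of length 3.

cba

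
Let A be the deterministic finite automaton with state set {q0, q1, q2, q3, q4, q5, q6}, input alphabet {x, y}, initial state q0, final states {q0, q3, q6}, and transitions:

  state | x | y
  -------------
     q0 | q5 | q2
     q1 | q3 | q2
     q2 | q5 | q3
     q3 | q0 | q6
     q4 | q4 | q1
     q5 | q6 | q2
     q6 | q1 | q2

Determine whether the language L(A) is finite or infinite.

State q0 is reachable from the start and can reach an accepting state, and it lies on the cycle q0 → q2 → q3 → q0.
Traversing that cycle any number of times yields accepted strings of unbounded length, so the language is infinite.

infinite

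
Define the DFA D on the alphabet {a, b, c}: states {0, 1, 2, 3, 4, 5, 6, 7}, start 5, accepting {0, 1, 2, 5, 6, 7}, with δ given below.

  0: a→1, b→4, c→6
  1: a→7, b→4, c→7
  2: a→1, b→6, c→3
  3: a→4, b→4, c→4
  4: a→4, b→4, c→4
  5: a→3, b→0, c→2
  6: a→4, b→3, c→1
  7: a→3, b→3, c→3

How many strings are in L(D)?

The useful subgraph on states {0, 1, 2, 5, 6, 7} is acyclic, so L(D) is finite; the longest accepting path visits 5 useful states, giving maximum string length 4.
Counting accepting paths from 5 by length: 1 of length 0, 2 of length 1, 4 of length 2, 6 of length 3, 4 of length 4. Total 17.

17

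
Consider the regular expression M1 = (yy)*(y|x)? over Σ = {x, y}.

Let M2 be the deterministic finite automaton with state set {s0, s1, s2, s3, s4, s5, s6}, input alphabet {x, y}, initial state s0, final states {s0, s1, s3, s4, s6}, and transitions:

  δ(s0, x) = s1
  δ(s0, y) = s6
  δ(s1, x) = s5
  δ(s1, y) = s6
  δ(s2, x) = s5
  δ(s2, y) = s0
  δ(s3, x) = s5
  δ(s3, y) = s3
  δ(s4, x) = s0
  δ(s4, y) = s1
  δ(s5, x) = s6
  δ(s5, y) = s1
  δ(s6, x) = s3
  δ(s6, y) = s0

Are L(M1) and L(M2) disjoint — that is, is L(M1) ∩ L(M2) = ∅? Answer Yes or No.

No

The empty string ε is accepted by both M1 and M2.
Hence L(M1) ∩ L(M2) ≠ ∅.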